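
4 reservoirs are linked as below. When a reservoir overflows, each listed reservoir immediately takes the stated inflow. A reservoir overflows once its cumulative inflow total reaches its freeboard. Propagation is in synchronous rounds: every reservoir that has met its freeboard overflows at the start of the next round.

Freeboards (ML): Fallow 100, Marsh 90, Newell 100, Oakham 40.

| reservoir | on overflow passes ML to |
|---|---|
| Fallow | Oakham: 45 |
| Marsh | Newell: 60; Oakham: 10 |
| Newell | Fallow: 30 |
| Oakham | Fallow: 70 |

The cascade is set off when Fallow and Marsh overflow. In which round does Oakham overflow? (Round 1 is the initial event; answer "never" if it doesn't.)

2

Round 1 — Fallow, Marsh overflow (initial).
  Newell: +60 → 60 < 100
  Oakham: +45+10 → 55 ≥ 40
Round 2 — Oakham overflows.
No further overflows.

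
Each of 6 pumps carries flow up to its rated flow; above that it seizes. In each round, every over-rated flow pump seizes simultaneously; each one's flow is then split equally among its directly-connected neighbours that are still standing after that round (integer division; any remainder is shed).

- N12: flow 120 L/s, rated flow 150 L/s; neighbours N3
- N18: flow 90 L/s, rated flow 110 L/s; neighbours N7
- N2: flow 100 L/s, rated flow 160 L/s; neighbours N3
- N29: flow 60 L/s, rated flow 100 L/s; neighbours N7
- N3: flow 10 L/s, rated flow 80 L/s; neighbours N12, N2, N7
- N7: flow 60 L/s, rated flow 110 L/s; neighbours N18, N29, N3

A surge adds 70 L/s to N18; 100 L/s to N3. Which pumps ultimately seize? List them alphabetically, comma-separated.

Round 1 — N18 at 160 > 110; N3 at 110 > 80. N18, N3 seize.
  N18 sheds 160 L/s to N7: 160 each.
    N7: 60+160 = 220 > 110
  N3 sheds 110 L/s to N12, N2, N7: 36 each (2 lost).
    N12: 120+36 = 156 > 150
    N2: 100+36 = 136 ≤ 160
    N7: 220+36 = 256 > 110
Round 2 — N12, N7 seize.
  N12 sheds 156 L/s: no online neighbours, lost.
  N7 sheds 256 L/s to N29: 256 each.
    N29: 60+256 = 316 > 100
Round 3 — N29 seizes.
  N29 sheds 316 L/s: no online neighbours, lost.
No further seizures.

N12, N18, N29, N3, N7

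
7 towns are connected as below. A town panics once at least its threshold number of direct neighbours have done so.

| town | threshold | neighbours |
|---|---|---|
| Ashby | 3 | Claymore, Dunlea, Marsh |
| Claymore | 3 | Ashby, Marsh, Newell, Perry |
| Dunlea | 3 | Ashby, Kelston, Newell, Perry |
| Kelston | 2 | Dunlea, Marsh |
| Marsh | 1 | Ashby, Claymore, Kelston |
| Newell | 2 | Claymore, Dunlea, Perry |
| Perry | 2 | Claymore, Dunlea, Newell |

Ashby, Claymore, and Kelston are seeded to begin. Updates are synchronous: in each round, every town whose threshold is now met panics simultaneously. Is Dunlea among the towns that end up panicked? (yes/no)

Round 1 — Ashby, Claymore, Kelston panic (initial).
Round 2 — checking thresholds:
  Dunlea: 2 of 4 neighbours < 3, holds.
  Marsh: 3 of 3 neighbours ≥ 1, panics.
  Newell: 1 of 3 neighbours < 2, holds.
  Perry: 1 of 3 neighbours < 2, holds.
Round 3 — no new panics; cascade stops.

no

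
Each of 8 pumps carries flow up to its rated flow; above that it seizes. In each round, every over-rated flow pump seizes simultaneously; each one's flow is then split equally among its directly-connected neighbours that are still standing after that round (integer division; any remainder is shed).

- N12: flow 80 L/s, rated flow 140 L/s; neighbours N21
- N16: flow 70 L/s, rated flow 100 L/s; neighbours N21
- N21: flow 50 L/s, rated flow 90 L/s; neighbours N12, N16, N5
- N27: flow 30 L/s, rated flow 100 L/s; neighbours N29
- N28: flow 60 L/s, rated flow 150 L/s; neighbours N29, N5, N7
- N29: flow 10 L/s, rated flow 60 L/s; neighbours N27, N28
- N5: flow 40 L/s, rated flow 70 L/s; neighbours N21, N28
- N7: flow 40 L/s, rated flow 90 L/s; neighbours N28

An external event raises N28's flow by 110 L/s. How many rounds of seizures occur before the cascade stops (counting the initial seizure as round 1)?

Round 1 — N28 at 170 > 150. N28 seizes.
  N28 sheds 170 L/s to N29, N5, N7: 56 each (2 lost).
    N29: 10+56 = 66 > 60
    N5: 40+56 = 96 > 70
    N7: 40+56 = 96 > 90
Round 2 — N29, N5, N7 seize.
  N29 sheds 66 L/s to N27: 66 each.
    N27: 30+66 = 96 ≤ 100
  N5 sheds 96 L/s to N21: 96 each.
    N21: 50+96 = 146 > 90
  N7 sheds 96 L/s: no online neighbours, lost.
Round 3 — N21 seizes.
  N21 sheds 146 L/s to N12, N16: 73 each.
    N12: 80+73 = 153 > 140
    N16: 70+73 = 143 > 100
Round 4 — N12, N16 seize.
  N12 sheds 153 L/s: no online neighbours, lost.
  N16 sheds 143 L/s: no online neighbours, lost.
No further seizures.

4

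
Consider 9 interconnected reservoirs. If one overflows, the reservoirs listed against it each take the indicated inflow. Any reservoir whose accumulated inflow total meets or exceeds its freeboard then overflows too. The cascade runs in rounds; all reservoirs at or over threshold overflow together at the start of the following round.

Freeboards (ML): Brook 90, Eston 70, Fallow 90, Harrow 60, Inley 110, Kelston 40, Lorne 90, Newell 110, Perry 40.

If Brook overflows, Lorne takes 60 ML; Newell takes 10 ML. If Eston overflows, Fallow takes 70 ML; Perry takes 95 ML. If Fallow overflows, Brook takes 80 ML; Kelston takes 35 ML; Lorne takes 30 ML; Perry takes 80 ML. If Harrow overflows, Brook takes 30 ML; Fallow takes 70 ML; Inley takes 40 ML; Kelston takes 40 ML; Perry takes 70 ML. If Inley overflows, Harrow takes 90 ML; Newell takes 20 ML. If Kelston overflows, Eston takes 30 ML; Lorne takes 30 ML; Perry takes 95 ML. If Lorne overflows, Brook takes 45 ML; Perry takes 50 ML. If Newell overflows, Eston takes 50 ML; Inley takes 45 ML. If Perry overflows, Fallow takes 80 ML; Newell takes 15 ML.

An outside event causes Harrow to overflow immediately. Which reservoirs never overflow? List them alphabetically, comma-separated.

Round 1 — Harrow overflows (initial).
  Brook: +30 → 30 < 90
  Fallow: +70 → 70 < 90
  Inley: +40 → 40 < 110
  Kelston: +40 → 40 ≥ 40
  Perry: +70 → 70 ≥ 40
Round 2 — Kelston, Perry overflow.
  Eston: +30 → 30 < 70
  Fallow: +80 → 150 ≥ 90
  Lorne: +30 → 30 < 90
  Newell: +15 → 15 < 110
Round 3 — Fallow overflows.
  Brook: +80 → 110 ≥ 90
  Lorne: +30 → 60 < 90
Round 4 — Brook overflows.
  Lorne: +60 → 120 ≥ 90
  Newell: +10 → 25 < 110
Round 5 — Lorne overflows.
No further overflows.

Eston, Inley, Newell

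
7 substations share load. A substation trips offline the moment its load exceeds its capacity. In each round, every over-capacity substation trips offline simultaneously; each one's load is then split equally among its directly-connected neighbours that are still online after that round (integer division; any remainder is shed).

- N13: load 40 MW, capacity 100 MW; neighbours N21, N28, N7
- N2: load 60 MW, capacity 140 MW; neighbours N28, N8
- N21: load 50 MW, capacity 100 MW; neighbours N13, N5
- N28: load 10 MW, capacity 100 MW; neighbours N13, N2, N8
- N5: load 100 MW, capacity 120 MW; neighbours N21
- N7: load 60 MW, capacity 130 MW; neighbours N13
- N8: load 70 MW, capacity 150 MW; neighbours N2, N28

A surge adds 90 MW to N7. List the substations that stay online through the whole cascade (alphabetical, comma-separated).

Round 1 — N7 at 150 > 130. N7 trips offline.
  N7 sheds 150 MW to N13: 150 each.
    N13: 40+150 = 190 > 100
Round 2 — N13 trips offline.
  N13 sheds 190 MW to N21, N28: 95 each.
    N21: 50+95 = 145 > 100
    N28: 10+95 = 105 > 100
Round 3 — N21, N28 trip offline.
  N21 sheds 145 MW to N5: 145 each.
    N5: 100+145 = 245 > 120
  N28 sheds 105 MW to N2, N8: 52 each (1 lost).
    N2: 60+52 = 112 ≤ 140
    N8: 70+52 = 122 ≤ 150
Round 4 — N5 trips offline.
  N5 sheds 245 MW: no online neighbours, lost.
No further trips.

N2, N8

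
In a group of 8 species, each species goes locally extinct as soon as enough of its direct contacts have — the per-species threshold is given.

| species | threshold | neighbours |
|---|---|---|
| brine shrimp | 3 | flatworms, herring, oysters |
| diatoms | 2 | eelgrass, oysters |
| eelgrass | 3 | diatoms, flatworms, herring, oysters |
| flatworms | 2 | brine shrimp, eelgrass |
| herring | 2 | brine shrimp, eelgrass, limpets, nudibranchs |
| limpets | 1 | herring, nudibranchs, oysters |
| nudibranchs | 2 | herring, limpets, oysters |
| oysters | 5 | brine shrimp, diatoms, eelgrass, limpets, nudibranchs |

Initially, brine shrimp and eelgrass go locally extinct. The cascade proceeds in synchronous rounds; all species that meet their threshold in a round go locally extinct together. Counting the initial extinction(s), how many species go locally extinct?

Round 1 — brine shrimp, eelgrass go locally extinct (initial).
Round 2 — checking thresholds:
  diatoms: 1 of 2 neighbours < 2, holds.
  flatworms: 2 of 2 neighbours ≥ 2, goes locally extinct.
  herring: 2 of 4 neighbours ≥ 2, goes locally extinct.
  oysters: 2 of 5 neighbours < 5, holds.
Round 3 — checking thresholds:
  diatoms: 1 of 2 neighbours < 2, holds.
  limpets: 1 of 3 neighbours ≥ 1, goes locally extinct.
  nudibranchs: 1 of 3 neighbours < 2, holds.
  oysters: 2 of 5 neighbours < 5, holds.
Round 4 — checking thresholds:
  diatoms: 1 of 2 neighbours < 2, holds.
  nudibranchs: 2 of 3 neighbours ≥ 2, goes locally extinct.
  oysters: 3 of 5 neighbours < 5, holds.
Round 5 — no new extinctions; cascade stops.

6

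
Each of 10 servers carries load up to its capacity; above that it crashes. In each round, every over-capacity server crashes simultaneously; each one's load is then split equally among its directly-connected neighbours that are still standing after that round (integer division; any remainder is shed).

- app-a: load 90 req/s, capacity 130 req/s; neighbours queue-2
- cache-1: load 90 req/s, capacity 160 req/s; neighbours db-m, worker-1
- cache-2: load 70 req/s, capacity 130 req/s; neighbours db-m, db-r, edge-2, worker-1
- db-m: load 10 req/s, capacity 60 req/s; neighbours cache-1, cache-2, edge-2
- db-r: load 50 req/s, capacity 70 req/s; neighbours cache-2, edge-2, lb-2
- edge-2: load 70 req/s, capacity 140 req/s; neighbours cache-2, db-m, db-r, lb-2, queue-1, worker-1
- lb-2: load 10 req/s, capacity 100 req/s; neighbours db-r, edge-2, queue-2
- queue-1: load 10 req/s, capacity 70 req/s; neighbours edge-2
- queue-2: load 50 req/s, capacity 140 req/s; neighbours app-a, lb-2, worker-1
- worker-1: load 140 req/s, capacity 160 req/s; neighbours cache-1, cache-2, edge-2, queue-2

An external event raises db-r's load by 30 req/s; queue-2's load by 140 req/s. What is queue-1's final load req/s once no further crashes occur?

Round 1 — db-r at 80 > 70; queue-2 at 190 > 140. db-r, queue-2 crash.
  db-r sheds 80 req/s to cache-2, edge-2, lb-2: 26 each (2 lost).
    cache-2: 70+26 = 96 ≤ 130
    edge-2: 70+26 = 96 ≤ 140
    lb-2: 10+26 = 36 ≤ 100
  queue-2 sheds 190 req/s to app-a, lb-2, worker-1: 63 each (1 lost).
    app-a: 90+63 = 153 > 130
    lb-2: 36+63 = 99 ≤ 100
    worker-1: 140+63 = 203 > 160
Round 2 — app-a, worker-1 crash.
  app-a sheds 153 req/s: no online neighbours, lost.
  worker-1 sheds 203 req/s to cache-1, cache-2, edge-2: 67 each (2 lost).
    cache-1: 90+67 = 157 ≤ 160
    cache-2: 96+67 = 163 > 130
    edge-2: 96+67 = 163 > 140
Round 3 — cache-2, edge-2 crash.
  cache-2 sheds 163 req/s to db-m: 163 each.
    db-m: 10+163 = 173 > 60
  edge-2 sheds 163 req/s to db-m, lb-2, queue-1: 54 each (1 lost).
    db-m: 173+54 = 227 > 60
    lb-2: 99+54 = 153 > 100
    queue-1: 10+54 = 64 ≤ 70
Round 4 — db-m, lb-2 crash.
  db-m sheds 227 req/s to cache-1: 227 each.
    cache-1: 157+227 = 384 > 160
  lb-2 sheds 153 req/s: no online neighbours, lost.
Round 5 — cache-1 crashes.
  cache-1 sheds 384 req/s: no online neighbours, lost.
No further crashes.

64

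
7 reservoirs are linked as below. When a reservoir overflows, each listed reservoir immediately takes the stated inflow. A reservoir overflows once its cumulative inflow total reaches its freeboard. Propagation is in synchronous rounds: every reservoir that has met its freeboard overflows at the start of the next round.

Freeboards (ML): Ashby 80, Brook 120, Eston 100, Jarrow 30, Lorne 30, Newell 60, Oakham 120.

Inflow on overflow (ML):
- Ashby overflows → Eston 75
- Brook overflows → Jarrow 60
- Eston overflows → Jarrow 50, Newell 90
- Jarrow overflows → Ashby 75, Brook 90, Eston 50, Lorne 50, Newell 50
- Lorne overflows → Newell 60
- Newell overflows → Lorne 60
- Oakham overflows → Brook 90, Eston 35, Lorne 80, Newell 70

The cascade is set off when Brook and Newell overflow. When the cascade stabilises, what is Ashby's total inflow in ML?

Round 1 — Brook, Newell overflow (initial).
  Jarrow: +60 → 60 ≥ 30
  Lorne: +60 → 60 ≥ 30
Round 2 — Jarrow, Lorne overflow.
  Ashby: +75 → 75 < 80
  Eston: +50 → 50 < 100
No further overflows.

75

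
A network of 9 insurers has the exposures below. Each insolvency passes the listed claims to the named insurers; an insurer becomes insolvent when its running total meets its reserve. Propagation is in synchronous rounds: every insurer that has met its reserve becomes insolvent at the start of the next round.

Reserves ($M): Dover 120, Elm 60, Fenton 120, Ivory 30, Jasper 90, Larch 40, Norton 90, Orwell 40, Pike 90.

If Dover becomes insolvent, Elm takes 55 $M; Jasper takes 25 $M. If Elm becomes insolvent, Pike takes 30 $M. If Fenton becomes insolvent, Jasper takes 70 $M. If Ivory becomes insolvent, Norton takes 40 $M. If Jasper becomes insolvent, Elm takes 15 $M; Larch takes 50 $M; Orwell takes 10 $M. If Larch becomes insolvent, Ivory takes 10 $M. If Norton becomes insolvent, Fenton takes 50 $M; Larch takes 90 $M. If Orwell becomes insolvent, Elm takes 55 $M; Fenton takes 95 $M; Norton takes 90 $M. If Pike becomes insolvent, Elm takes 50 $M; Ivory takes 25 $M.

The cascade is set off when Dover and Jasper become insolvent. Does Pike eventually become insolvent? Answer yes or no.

Round 1 — Dover, Jasper become insolvent (initial).
  Elm: +55+15 → 70 ≥ 60
  Larch: +50 → 50 ≥ 40
  Orwell: +10 → 10 < 40
Round 2 — Elm, Larch become insolvent.
  Ivory: +10 → 10 < 30
  Pike: +30 → 30 < 90
No further insolvencies.

no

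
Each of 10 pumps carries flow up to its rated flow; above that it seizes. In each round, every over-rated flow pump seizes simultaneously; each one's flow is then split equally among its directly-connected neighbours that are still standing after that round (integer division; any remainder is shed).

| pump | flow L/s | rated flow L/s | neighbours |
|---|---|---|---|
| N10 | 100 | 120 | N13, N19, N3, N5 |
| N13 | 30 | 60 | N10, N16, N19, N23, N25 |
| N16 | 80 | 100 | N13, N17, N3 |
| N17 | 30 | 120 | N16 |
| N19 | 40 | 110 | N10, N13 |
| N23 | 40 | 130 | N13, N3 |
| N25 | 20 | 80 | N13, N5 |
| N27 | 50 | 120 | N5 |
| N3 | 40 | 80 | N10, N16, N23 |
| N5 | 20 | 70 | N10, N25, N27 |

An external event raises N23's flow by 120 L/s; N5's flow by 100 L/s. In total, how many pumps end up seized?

9

Round 1 — N23 at 160 > 130; N5 at 120 > 70. N23, N5 seize.
  N23 sheds 160 L/s to N13, N3: 80 each.
    N13: 30+80 = 110 > 60
    N3: 40+80 = 120 > 80
  N5 sheds 120 L/s to N10, N25, N27: 40 each.
    N10: 100+40 = 140 > 120
    N25: 20+40 = 60 ≤ 80
    N27: 50+40 = 90 ≤ 120
Round 2 — N10, N13, N3 seize.
  N10 sheds 140 L/s to N19: 140 each.
    N19: 40+140 = 180 > 110
  N13 sheds 110 L/s to N16, N19, N25: 36 each (2 lost).
    N16: 80+36 = 116 > 100
    N19: 180+36 = 216 > 110
    N25: 60+36 = 96 > 80
  N3 sheds 120 L/s to N16: 120 each.
    N16: 116+120 = 236 > 100
Round 3 — N16, N19, N25 seize.
  N16 sheds 236 L/s to N17: 236 each.
    N17: 30+236 = 266 > 120
  N19 sheds 216 L/s: no online neighbours, lost.
  N25 sheds 96 L/s: no online neighbours, lost.
Round 4 — N17 seizes.
  N17 sheds 266 L/s: no online neighbours, lost.
No further seizures.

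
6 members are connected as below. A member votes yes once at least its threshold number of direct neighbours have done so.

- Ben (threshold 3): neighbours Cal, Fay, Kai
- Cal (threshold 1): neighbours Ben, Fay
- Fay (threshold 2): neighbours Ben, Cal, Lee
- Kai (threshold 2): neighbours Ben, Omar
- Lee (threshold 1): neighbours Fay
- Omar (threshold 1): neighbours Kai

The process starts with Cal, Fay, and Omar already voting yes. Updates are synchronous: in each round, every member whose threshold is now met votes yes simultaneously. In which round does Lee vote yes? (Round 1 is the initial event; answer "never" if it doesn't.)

Round 1 — Cal, Fay, Omar vote yes (initial).
Round 2 — checking thresholds:
  Ben: 2 of 3 neighbours < 3, below threshold.
  Kai: 1 of 2 neighbours < 2, below threshold.
  Lee: 1 of 1 neighbours ≥ 1, votes yes.
Round 3 — no new yes votes; cascade stops.

2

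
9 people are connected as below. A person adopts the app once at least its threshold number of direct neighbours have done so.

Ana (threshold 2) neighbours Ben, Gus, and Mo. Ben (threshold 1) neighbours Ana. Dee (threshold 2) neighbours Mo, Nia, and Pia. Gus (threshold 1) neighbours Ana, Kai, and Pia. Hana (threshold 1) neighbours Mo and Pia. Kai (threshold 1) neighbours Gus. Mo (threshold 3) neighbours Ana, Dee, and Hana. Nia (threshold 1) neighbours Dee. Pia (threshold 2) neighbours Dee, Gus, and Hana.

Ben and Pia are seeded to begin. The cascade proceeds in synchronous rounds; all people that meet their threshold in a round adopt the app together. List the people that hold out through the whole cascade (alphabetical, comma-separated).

Round 1 — Ben, Pia adopt the app (initial).
Round 2 — checking thresholds:
  Ana: 1 of 3 neighbours < 2, holds.
  Dee: 1 of 3 neighbours < 2, holds.
  Gus: 1 of 3 neighbours ≥ 1, adopts the app.
  Hana: 1 of 2 neighbours ≥ 1, adopts the app.
Round 3 — checking thresholds:
  Ana: 2 of 3 neighbours ≥ 2, adopts the app.
  Dee: 1 of 3 neighbours < 2, holds.
  Kai: 1 of 1 neighbours ≥ 1, adopts the app.
  Mo: 1 of 3 neighbours < 3, holds.
Round 4 — no new adoptions; cascade stops.

Dee, Mo, Nia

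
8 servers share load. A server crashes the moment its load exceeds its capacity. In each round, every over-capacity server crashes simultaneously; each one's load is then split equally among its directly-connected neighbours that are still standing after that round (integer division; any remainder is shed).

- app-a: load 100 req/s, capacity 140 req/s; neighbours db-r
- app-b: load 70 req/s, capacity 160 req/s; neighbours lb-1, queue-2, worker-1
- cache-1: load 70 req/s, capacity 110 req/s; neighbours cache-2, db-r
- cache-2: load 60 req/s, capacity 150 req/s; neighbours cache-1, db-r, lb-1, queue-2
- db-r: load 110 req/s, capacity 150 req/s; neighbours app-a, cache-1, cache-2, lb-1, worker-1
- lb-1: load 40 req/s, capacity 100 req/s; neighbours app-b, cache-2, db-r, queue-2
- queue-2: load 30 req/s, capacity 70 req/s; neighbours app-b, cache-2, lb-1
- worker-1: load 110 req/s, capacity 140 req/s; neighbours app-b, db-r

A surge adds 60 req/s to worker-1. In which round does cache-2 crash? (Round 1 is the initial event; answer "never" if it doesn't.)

4

Round 1 — worker-1 at 170 > 140. worker-1 crashes.
  worker-1 sheds 170 req/s to app-b, db-r: 85 each.
    app-b: 70+85 = 155 ≤ 160
    db-r: 110+85 = 195 > 150
Round 2 — db-r crashes.
  db-r sheds 195 req/s to app-a, cache-1, cache-2, lb-1: 48 each (3 lost).
    app-a: 100+48 = 148 > 140
    cache-1: 70+48 = 118 > 110
    cache-2: 60+48 = 108 ≤ 150
    lb-1: 40+48 = 88 ≤ 100
Round 3 — app-a, cache-1 crash.
  app-a sheds 148 req/s: no online neighbours, lost.
  cache-1 sheds 118 req/s to cache-2: 118 each.
    cache-2: 108+118 = 226 > 150
Round 4 — cache-2 crashes.
  cache-2 sheds 226 req/s to lb-1, queue-2: 113 each.
    lb-1: 88+113 = 201 > 100
    queue-2: 30+113 = 143 > 70
Round 5 — lb-1, queue-2 crash.
  lb-1 sheds 201 req/s to app-b: 201 each.
    app-b: 155+201 = 356 > 160
  queue-2 sheds 143 req/s to app-b: 143 each.
    app-b: 356+143 = 499 > 160
Round 6 — app-b crashes.
  app-b sheds 499 req/s: no online neighbours, lost.
No further crashes.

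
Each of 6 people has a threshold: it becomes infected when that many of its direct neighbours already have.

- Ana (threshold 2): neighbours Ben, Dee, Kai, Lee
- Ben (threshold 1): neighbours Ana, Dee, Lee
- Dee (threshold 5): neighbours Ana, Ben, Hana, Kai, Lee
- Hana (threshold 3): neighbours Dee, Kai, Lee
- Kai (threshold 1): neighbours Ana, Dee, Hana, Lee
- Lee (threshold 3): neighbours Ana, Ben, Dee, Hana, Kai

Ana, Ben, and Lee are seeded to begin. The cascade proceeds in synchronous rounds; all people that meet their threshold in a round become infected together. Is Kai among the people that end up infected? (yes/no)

yes

Round 1 — Ana, Ben, Lee become infected (initial).
Round 2 — checking thresholds:
  Dee: 3 of 5 neighbours < 5, not yet.
  Hana: 1 of 3 neighbours < 3, not yet.
  Kai: 2 of 4 neighbours ≥ 1, becomes infected.
Round 3 — no new infections; cascade stops.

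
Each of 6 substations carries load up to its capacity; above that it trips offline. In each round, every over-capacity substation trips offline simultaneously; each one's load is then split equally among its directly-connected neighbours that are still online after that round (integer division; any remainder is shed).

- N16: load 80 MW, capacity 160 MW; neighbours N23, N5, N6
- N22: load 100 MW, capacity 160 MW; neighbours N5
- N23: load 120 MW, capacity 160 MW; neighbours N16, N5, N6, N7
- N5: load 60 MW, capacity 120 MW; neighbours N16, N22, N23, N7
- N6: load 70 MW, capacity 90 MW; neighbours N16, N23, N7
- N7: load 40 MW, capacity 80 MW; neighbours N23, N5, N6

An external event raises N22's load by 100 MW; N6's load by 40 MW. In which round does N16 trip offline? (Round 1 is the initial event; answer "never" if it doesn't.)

3

Round 1 — N22 at 200 > 160; N6 at 110 > 90. N22, N6 trip offline.
  N22 sheds 200 MW to N5: 200 each.
    N5: 60+200 = 260 > 120
  N6 sheds 110 MW to N16, N23, N7: 36 each (2 lost).
    N16: 80+36 = 116 ≤ 160
    N23: 120+36 = 156 ≤ 160
    N7: 40+36 = 76 ≤ 80
Round 2 — N5 trips offline.
  N5 sheds 260 MW to N16, N23, N7: 86 each (2 lost).
    N16: 116+86 = 202 > 160
    N23: 156+86 = 242 > 160
    N7: 76+86 = 162 > 80
Round 3 — N16, N23, N7 trip offline.
  N16 sheds 202 MW: no online neighbours, lost.
  N23 sheds 242 MW: no online neighbours, lost.
  N7 sheds 162 MW: no online neighbours, lost.
No further trips.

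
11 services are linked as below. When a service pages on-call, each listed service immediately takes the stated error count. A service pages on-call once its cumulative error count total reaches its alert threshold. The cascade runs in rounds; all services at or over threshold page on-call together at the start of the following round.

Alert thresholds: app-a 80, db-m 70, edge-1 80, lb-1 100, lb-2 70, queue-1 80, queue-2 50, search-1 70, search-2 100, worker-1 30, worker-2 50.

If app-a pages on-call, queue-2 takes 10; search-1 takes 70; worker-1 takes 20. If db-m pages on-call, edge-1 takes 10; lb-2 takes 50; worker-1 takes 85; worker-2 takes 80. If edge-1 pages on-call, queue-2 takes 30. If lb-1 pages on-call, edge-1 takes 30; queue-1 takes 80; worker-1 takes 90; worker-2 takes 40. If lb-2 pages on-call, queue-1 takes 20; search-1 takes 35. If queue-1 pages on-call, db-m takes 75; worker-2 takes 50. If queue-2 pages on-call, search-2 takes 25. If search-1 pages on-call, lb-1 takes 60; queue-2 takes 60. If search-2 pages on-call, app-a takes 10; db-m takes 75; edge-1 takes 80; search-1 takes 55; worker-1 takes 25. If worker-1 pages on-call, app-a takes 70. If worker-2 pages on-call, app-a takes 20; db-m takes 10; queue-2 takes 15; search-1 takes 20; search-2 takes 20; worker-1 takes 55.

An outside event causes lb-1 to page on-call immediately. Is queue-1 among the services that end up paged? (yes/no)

yes

Round 1 — lb-1 pages on-call (initial).
  edge-1: +30 → 30 < 80
  queue-1: +80 → 80 ≥ 80
  worker-1: +90 → 90 ≥ 30
  worker-2: +40 → 40 < 50
Round 2 — queue-1, worker-1 page on-call.
  app-a: +70 → 70 < 80
  db-m: +75 → 75 ≥ 70
  worker-2: +50 → 90 ≥ 50
Round 3 — db-m, worker-2 page on-call.
  app-a: +20 → 90 ≥ 80
  edge-1: +10 → 40 < 80
  lb-2: +50 → 50 < 70
  queue-2: +15 → 15 < 50
  search-1: +20 → 20 < 70
  search-2: +20 → 20 < 100
Round 4 — app-a pages on-call.
  queue-2: +10 → 25 < 50
  search-1: +70 → 90 ≥ 70
Round 5 — search-1 pages on-call.
  queue-2: +60 → 85 ≥ 50
Round 6 — queue-2 pages on-call.
  search-2: +25 → 45 < 100
No further pages.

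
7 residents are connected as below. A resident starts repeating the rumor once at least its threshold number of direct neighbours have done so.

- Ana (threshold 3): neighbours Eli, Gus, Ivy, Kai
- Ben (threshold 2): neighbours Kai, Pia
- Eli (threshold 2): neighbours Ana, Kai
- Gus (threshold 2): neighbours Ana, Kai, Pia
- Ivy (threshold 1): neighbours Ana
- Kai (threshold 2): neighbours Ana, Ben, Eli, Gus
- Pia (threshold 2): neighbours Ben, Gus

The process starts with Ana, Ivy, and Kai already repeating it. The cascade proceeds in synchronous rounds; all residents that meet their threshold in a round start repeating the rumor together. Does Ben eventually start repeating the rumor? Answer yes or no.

Round 1 — Ana, Ivy, Kai start repeating the rumor (initial).
Round 2 — checking thresholds:
  Ben: 1 of 2 neighbours < 2, below threshold.
  Eli: 2 of 2 neighbours ≥ 2, starts repeating the rumor.
  Gus: 2 of 3 neighbours ≥ 2, starts repeating the rumor.
Round 3 — no new spreads; cascade stops.

no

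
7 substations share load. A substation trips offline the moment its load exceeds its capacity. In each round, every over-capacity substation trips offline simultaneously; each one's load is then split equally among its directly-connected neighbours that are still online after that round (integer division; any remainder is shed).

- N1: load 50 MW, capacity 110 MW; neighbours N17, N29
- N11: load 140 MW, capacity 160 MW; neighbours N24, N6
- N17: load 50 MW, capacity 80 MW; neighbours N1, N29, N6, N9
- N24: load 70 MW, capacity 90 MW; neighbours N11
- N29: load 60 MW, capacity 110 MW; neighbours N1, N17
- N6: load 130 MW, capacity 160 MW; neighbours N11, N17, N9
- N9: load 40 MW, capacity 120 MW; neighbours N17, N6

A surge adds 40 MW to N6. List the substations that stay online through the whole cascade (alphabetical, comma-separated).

N1, N29

Round 1 — N6 at 170 > 160. N6 trips offline.
  N6 sheds 170 MW to N11, N17, N9: 56 each (2 lost).
    N11: 140+56 = 196 > 160
    N17: 50+56 = 106 > 80
    N9: 40+56 = 96 ≤ 120
Round 2 — N11, N17 trip offline.
  N11 sheds 196 MW to N24: 196 each.
    N24: 70+196 = 266 > 90
  N17 sheds 106 MW to N1, N29, N9: 35 each (1 lost).
    N1: 50+35 = 85 ≤ 110
    N29: 60+35 = 95 ≤ 110
    N9: 96+35 = 131 > 120
Round 3 — N24, N9 trip offline.
  N24 sheds 266 MW: no online neighbours, lost.
  N9 sheds 131 MW: no online neighbours, lost.
No further trips.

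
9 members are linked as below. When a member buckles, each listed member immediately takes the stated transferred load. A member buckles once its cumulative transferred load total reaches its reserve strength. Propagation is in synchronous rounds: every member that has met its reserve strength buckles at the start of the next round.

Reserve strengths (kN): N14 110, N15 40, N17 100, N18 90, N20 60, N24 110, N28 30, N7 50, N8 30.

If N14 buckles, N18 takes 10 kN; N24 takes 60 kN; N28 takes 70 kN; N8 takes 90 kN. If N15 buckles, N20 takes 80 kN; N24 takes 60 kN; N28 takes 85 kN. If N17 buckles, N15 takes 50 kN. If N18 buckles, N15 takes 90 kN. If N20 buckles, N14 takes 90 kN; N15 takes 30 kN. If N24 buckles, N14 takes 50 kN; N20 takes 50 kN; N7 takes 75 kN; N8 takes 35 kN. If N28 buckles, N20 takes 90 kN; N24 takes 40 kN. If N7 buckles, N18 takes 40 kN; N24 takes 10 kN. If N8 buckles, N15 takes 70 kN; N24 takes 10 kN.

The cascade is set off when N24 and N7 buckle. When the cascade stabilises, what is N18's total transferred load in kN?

Round 1 — N24, N7 buckle (initial).
  N14: +50 → 50 < 110
  N18: +40 → 40 < 90
  N20: +50 → 50 < 60
  N8: +35 → 35 ≥ 30
Round 2 — N8 buckles.
  N15: +70 → 70 ≥ 40
Round 3 — N15 buckles.
  N20: +80 → 130 ≥ 60
  N28: +85 → 85 ≥ 30
Round 4 — N20, N28 buckle.
  N14: +90 → 140 ≥ 110
Round 5 — N14 buckles.
  N18: +10 → 50 < 90
No further bucklings.

50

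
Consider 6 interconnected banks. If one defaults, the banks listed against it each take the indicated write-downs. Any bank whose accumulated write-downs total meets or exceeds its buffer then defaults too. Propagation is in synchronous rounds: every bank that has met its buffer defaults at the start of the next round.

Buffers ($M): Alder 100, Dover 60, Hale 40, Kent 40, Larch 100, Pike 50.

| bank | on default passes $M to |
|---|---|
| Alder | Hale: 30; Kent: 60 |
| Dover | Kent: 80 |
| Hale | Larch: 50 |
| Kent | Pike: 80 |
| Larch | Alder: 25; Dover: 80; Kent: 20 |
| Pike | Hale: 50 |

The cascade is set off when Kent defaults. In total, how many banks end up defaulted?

Round 1 — Kent defaults (initial).
  Pike: +80 → 80 ≥ 50
Round 2 — Pike defaults.
  Hale: +50 → 50 ≥ 40
Round 3 — Hale defaults.
  Larch: +50 → 50 < 100
No further defaults.

3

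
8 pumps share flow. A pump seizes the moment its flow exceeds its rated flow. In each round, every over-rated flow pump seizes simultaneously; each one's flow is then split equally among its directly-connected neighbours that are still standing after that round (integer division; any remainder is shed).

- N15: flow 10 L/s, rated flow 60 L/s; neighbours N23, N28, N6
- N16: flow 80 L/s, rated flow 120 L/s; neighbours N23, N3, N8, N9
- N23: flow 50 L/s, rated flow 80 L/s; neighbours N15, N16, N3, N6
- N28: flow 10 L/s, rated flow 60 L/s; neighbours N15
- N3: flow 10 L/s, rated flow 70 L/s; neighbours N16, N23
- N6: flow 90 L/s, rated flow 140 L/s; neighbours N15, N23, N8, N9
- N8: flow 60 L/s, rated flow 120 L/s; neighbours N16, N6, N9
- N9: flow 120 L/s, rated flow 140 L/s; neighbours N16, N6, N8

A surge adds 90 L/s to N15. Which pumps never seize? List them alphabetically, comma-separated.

Round 1 — N15 at 100 > 60. N15 seizes.
  N15 sheds 100 L/s to N23, N28, N6: 33 each (1 lost).
    N23: 50+33 = 83 > 80
    N28: 10+33 = 43 ≤ 60
    N6: 90+33 = 123 ≤ 140
Round 2 — N23 seizes.
  N23 sheds 83 L/s to N16, N3, N6: 27 each (2 lost).
    N16: 80+27 = 107 ≤ 120
    N3: 10+27 = 37 ≤ 70
    N6: 123+27 = 150 > 140
Round 3 — N6 seizes.
  N6 sheds 150 L/s to N8, N9: 75 each.
    N8: 60+75 = 135 > 120
    N9: 120+75 = 195 > 140
Round 4 — N8, N9 seize.
  N8 sheds 135 L/s to N16: 135 each.
    N16: 107+135 = 242 > 120
  N9 sheds 195 L/s to N16: 195 each.
    N16: 242+195 = 437 > 120
Round 5 — N16 seizes.
  N16 sheds 437 L/s to N3: 437 each.
    N3: 37+437 = 474 > 70
Round 6 — N3 seizes.
  N3 sheds 474 L/s: no online neighbours, lost.
No further seizures.

N28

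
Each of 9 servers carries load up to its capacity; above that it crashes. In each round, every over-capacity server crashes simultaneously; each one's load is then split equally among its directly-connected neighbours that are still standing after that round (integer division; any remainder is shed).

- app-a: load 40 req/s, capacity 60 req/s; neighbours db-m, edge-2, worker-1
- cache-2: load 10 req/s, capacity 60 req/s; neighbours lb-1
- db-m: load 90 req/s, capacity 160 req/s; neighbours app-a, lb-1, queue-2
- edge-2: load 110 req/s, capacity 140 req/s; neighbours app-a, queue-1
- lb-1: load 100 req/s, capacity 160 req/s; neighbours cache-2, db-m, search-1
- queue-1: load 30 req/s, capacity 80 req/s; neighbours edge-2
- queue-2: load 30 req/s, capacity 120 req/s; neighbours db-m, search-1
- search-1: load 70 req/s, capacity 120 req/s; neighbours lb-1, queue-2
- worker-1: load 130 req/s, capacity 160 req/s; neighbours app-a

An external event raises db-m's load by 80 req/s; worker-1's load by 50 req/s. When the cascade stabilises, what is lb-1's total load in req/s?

156

Round 1 — db-m at 170 > 160; worker-1 at 180 > 160. db-m, worker-1 crash.
  db-m sheds 170 req/s to app-a, lb-1, queue-2: 56 each (2 lost).
    app-a: 40+56 = 96 > 60
    lb-1: 100+56 = 156 ≤ 160
    queue-2: 30+56 = 86 ≤ 120
  worker-1 sheds 180 req/s to app-a: 180 each.
    app-a: 96+180 = 276 > 60
Round 2 — app-a crashes.
  app-a sheds 276 req/s to edge-2: 276 each.
    edge-2: 110+276 = 386 > 140
Round 3 — edge-2 crashes.
  edge-2 sheds 386 req/s to queue-1: 386 each.
    queue-1: 30+386 = 416 > 80
Round 4 — queue-1 crashes.
  queue-1 sheds 416 req/s: no online neighbours, lost.
No further crashes.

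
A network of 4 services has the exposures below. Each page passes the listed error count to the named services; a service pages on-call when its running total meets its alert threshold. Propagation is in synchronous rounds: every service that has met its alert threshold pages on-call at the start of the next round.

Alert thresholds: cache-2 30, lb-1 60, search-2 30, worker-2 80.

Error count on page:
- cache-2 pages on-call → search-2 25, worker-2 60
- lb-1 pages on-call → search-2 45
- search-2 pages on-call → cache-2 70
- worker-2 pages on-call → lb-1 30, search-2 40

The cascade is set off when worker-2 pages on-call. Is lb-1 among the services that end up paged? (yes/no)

no

Round 1 — worker-2 pages on-call (initial).
  lb-1: +30 → 30 < 60
  search-2: +40 → 40 ≥ 30
Round 2 — search-2 pages on-call.
  cache-2: +70 → 70 ≥ 30
Round 3 — cache-2 pages on-call.
No further pages.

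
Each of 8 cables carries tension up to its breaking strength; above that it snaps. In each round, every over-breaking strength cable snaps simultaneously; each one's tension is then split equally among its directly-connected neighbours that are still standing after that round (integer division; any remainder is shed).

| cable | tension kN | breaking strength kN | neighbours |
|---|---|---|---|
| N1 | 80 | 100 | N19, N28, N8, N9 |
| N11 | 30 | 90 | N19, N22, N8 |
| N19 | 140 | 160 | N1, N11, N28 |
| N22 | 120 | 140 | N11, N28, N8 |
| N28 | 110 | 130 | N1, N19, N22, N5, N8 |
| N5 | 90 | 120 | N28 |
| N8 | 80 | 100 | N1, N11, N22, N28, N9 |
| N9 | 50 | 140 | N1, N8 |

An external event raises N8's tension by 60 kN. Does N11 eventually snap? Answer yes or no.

yes

Round 1 — N8 at 140 > 100. N8 snaps.
  N8 sheds 140 kN to N1, N11, N22, N28, N9: 28 each.
    N1: 80+28 = 108 > 100
    N11: 30+28 = 58 ≤ 90
    N22: 120+28 = 148 > 140
    N28: 110+28 = 138 > 130
    N9: 50+28 = 78 ≤ 140
Round 2 — N1, N22, N28 snap.
  N1 sheds 108 kN to N19, N9: 54 each.
    N19: 140+54 = 194 > 160
    N9: 78+54 = 132 ≤ 140
  N22 sheds 148 kN to N11: 148 each.
    N11: 58+148 = 206 > 90
  N28 sheds 138 kN to N19, N5: 69 each.
    N19: 194+69 = 263 > 160
    N5: 90+69 = 159 > 120
Round 3 — N11, N19, N5 snap.
  N11 sheds 206 kN: no online neighbours, lost.
  N19 sheds 263 kN: no online neighbours, lost.
  N5 sheds 159 kN: no online neighbours, lost.
No further breaks.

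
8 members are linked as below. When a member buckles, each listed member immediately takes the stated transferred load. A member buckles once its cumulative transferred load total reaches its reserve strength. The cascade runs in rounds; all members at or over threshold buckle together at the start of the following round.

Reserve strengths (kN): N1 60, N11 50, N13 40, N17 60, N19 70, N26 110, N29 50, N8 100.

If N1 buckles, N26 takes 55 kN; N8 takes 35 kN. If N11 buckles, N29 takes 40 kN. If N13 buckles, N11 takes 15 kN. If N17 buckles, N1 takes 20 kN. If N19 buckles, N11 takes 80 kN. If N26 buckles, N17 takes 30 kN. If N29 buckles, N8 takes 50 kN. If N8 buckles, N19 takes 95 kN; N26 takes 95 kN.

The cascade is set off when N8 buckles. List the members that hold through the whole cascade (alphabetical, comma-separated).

N1, N13, N17, N26, N29

Round 1 — N8 buckles (initial).
  N19: +95 → 95 ≥ 70
  N26: +95 → 95 < 110
Round 2 — N19 buckles.
  N11: +80 → 80 ≥ 50
Round 3 — N11 buckles.
  N29: +40 → 40 < 50
No further bucklings.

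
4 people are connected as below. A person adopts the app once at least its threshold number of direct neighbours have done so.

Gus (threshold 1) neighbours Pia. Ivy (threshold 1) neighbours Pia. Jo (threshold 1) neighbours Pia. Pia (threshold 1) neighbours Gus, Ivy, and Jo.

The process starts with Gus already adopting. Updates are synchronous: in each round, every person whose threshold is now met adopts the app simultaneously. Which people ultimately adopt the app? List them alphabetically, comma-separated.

Gus, Ivy, Jo, Pia

Round 1 — Gus adopts the app (initial).
Round 2 — checking thresholds:
  Pia: 1 of 3 neighbours ≥ 1, adopts the app.
Round 3 — checking thresholds:
  Ivy: 1 of 1 neighbours ≥ 1, adopts the app.
  Jo: 1 of 1 neighbours ≥ 1, adopts the app.
Round 4 — no new adoptions; cascade stops.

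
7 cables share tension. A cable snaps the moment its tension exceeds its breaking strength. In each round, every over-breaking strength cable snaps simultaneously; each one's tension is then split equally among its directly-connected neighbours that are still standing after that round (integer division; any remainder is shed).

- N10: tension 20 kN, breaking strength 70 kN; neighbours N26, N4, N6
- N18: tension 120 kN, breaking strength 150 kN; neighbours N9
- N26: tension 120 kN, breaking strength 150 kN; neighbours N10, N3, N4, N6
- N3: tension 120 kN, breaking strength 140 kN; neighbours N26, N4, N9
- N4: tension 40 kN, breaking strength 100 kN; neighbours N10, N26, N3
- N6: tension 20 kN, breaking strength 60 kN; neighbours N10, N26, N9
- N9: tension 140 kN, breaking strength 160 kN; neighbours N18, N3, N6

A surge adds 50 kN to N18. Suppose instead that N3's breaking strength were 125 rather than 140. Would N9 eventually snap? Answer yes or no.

yes

With N3's breaking strength at 125:
Round 1 — N18 at 170 > 150. N18 snaps.
  N18 sheds 170 kN to N9: 170 each.
    N9: 140+170 = 310 > 160
Round 2 — N9 snaps.
  N9 sheds 310 kN to N3, N6: 155 each.
    N3: 120+155 = 275 > 125
    N6: 20+155 = 175 > 60
Round 3 — N3, N6 snap.
  N3 sheds 275 kN to N26, N4: 137 each (1 lost).
    N26: 120+137 = 257 > 150
    N4: 40+137 = 177 > 100
  N6 sheds 175 kN to N10, N26: 87 each (1 lost).
    N10: 20+87 = 107 > 70
    N26: 257+87 = 344 > 150
Round 4 — N10, N26, N4 snap.
  N10 sheds 107 kN: no online neighbours, lost.
  N26 sheds 344 kN: no online neighbours, lost.
  N4 sheds 177 kN: no online neighbours, lost.
No further breaks.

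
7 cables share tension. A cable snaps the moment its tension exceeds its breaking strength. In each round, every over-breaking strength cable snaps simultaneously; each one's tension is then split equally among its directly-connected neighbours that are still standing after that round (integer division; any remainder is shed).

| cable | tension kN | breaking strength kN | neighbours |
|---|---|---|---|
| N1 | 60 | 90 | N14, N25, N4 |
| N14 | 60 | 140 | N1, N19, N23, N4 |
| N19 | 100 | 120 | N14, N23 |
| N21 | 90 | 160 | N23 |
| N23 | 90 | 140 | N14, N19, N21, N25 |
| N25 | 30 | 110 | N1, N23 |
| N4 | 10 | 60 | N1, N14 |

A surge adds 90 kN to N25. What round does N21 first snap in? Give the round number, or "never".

Round 1 — N25 at 120 > 110. N25 snaps.
  N25 sheds 120 kN to N1, N23: 60 each.
    N1: 60+60 = 120 > 90
    N23: 90+60 = 150 > 140
Round 2 — N1, N23 snap.
  N1 sheds 120 kN to N14, N4: 60 each.
    N14: 60+60 = 120 ≤ 140
    N4: 10+60 = 70 > 60
  N23 sheds 150 kN to N14, N19, N21: 50 each.
    N14: 120+50 = 170 > 140
    N19: 100+50 = 150 > 120
    N21: 90+50 = 140 ≤ 160
Round 3 — N14, N19, N4 snap.
  N14 sheds 170 kN: no online neighbours, lost.
  N19 sheds 150 kN: no online neighbours, lost.
  N4 sheds 70 kN: no online neighbours, lost.
No further breaks.

never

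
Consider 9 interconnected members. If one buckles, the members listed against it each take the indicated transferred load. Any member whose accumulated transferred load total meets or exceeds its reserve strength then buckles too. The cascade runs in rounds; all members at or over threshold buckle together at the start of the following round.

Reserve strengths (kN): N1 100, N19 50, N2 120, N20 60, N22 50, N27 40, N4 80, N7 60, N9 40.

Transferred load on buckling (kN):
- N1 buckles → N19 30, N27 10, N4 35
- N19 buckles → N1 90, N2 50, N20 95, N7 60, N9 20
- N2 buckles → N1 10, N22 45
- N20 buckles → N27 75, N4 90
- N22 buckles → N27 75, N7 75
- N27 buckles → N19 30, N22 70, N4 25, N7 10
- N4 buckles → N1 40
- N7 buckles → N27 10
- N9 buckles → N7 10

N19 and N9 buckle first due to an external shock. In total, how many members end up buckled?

8

Round 1 — N19, N9 buckle (initial).
  N1: +90 → 90 < 100
  N2: +50 → 50 < 120
  N20: +95 → 95 ≥ 60
  N7: +60+10 → 70 ≥ 60
Round 2 — N20, N7 buckle.
  N27: +75+10 → 85 ≥ 40
  N4: +90 → 90 ≥ 80
Round 3 — N27, N4 buckle.
  N1: +40 → 130 ≥ 100
  N22: +70 → 70 ≥ 50
Round 4 — N1, N22 buckle.
No further bucklings.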